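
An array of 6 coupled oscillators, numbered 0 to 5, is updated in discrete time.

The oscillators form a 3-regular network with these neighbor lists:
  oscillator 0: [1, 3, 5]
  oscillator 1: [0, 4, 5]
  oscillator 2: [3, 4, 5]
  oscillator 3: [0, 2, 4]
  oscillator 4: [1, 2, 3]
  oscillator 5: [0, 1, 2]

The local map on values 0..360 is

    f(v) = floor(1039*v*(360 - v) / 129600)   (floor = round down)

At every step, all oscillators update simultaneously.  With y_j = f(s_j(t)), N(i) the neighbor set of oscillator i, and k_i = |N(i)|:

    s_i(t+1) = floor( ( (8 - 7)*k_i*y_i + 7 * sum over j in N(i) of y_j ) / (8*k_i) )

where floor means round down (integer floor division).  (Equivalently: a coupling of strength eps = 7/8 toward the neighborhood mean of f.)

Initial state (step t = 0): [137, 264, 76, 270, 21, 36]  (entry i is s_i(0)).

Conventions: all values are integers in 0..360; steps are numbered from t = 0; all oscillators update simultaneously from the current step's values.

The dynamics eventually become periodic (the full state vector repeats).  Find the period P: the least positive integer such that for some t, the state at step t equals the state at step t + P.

Answer: 2
Key observation: The state at step 18, [238, 238, 238, 238, 238, 238], reappears at step 20 — and no state repeats earlier — so the cycle the system enters has period 2.

Derivation:
t=0: [137, 264, 76, 270, 21, 36]
t=1: [173, 140, 121, 162, 173, 192]
t=2: [254, 257, 254, 250, 246, 246]
t=3: [218, 219, 221, 218, 216, 215]
t=4: [248, 248, 248, 247, 247, 247]
t=5: [222, 222, 222, 222, 222, 222]
t=6: [245, 245, 245, 245, 245, 245]
t=7: [225, 225, 225, 225, 225, 225]
t=8: [243, 243, 243, 243, 243, 243]
t=9: [227, 227, 227, 227, 227, 227]
t=10: [242, 242, 242, 242, 242, 242]
t=11: [228, 228, 228, 228, 228, 228]
t=12: [241, 241, 241, 241, 241, 241]
t=13: [229, 229, 229, 229, 229, 229]
t=14: [240, 240, 240, 240, 240, 240]
t=15: [230, 230, 230, 230, 230, 230]
t=16: [239, 239, 239, 239, 239, 239]
t=17: [231, 231, 231, 231, 231, 231]
t=18: [238, 238, 238, 238, 238, 238]
t=19: [232, 232, 232, 232, 232, 232]
t=20: [238, 238, 238, 238, 238, 238]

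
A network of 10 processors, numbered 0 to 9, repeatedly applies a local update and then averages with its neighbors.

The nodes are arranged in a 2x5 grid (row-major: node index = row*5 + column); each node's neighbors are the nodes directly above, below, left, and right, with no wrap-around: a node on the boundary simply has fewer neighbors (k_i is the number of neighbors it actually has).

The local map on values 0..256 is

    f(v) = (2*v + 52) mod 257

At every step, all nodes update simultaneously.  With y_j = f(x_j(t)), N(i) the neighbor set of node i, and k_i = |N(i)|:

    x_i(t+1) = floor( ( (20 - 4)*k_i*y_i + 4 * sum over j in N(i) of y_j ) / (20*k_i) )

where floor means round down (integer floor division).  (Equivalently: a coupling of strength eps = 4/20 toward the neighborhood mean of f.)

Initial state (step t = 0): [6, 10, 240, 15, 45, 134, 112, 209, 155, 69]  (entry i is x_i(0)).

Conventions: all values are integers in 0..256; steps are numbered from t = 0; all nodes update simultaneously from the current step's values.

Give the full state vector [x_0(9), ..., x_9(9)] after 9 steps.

Simulating step by step:
t=0: [6, 10, 240, 15, 45, 134, 112, 209, 155, 69]
t=1: [64, 64, 38, 83, 140, 58, 38, 179, 116, 176]
t=2: [178, 173, 139, 189, 96, 165, 135, 141, 56, 127]
t=3: [147, 132, 84, 170, 217, 121, 74, 81, 151, 80]
t=4: [80, 81, 203, 144, 217, 58, 180, 205, 115, 202]
t=5: [207, 209, 194, 96, 211, 171, 163, 189, 52, 184]
t=6: [202, 204, 188, 232, 214, 142, 131, 169, 163, 167]
t=7: [187, 190, 159, 35, 191, 88, 73, 129, 114, 137]
t=8: [175, 172, 113, 118, 160, 219, 188, 64, 34, 75]
t=9: [153, 133, 40, 41, 115, 218, 173, 164, 123, 185]

Answer: [153, 133, 40, 41, 115, 218, 173, 164, 123, 185]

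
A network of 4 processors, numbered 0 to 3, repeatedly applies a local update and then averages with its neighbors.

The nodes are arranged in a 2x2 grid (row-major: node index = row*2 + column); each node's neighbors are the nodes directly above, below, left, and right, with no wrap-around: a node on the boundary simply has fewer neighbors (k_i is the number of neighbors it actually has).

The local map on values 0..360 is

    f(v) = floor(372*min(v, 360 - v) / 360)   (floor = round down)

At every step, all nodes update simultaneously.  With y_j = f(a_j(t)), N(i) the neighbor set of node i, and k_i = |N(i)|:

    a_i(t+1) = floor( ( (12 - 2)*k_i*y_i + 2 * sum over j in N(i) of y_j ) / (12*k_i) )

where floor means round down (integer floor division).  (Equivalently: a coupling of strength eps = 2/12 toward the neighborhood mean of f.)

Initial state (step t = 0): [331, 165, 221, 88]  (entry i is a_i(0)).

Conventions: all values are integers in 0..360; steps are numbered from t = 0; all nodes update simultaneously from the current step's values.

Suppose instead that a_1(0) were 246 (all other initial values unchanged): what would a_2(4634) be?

Simulating step by step:
t=0: [331, 246, 221, 88]
t=1: [45, 107, 129, 96]
t=2: [58, 103, 122, 102]
t=3: [68, 102, 118, 106]
t=4: [77, 102, 115, 109]
t=5: [84, 103, 114, 111]
t=6: [90, 105, 114, 113]
t=7: [96, 107, 114, 115]
t=8: [101, 109, 115, 117]
t=9: [105, 112, 117, 119]
t=10: [109, 115, 119, 121]
t=11: [113, 118, 121, 124]
t=12: [117, 121, 124, 127]
t=13: [121, 125, 127, 130]
t=14: [125, 129, 130, 133]
t=15: [129, 133, 133, 136]
t=16: [133, 136, 136, 139]
t=17: [137, 140, 140, 142]
t=18: [141, 143, 143, 145]
t=19: [145, 147, 147, 148]
t=20: [149, 150, 150, 151]
t=21: [153, 154, 154, 155]
t=22: [158, 159, 159, 159]
t=23: [163, 163, 163, 164]
t=24: [168, 168, 168, 168]
t=25: [173, 173, 173, 173]
t=26: [178, 178, 178, 178]
t=27: [183, 183, 183, 183]
t=28: [182, 182, 182, 182]
t=29: [183, 183, 183, 183]

Answer: a_2(4634) = 182
Key observation: The state at step 27, [183, 183, 183, 183], reappears at step 29: the system is in a cycle of period 2 from step 27 on.  Therefore the state at step 4634 equals the state at step 27 + ((4634 - 27) mod 2) = 28, which is [182, 182, 182, 182].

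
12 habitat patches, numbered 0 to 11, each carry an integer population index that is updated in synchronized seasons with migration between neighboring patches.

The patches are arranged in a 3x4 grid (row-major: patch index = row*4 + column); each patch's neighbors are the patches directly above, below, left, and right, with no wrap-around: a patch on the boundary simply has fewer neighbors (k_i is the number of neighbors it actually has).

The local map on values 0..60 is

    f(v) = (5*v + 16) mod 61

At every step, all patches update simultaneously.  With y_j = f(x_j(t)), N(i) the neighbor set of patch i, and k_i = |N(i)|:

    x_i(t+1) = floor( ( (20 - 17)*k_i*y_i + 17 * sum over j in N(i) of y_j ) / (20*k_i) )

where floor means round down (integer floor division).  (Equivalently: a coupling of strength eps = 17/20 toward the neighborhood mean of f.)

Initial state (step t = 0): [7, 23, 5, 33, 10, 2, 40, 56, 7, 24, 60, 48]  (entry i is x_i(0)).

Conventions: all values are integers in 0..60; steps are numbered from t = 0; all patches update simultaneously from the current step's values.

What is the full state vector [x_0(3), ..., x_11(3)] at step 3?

Answer: [26, 31, 30, 44, 18, 26, 40, 33, 15, 21, 31, 40]

Derivation:
t=0: [7, 23, 5, 33, 10, 2, 40, 56, 7, 24, 60, 48]
t=1: [13, 34, 34, 48, 37, 16, 32, 37, 15, 27, 18, 28]
t=2: [11, 16, 20, 10, 26, 27, 29, 31, 24, 35, 39, 31]
t=3: [26, 31, 30, 44, 18, 26, 40, 33, 15, 21, 31, 40]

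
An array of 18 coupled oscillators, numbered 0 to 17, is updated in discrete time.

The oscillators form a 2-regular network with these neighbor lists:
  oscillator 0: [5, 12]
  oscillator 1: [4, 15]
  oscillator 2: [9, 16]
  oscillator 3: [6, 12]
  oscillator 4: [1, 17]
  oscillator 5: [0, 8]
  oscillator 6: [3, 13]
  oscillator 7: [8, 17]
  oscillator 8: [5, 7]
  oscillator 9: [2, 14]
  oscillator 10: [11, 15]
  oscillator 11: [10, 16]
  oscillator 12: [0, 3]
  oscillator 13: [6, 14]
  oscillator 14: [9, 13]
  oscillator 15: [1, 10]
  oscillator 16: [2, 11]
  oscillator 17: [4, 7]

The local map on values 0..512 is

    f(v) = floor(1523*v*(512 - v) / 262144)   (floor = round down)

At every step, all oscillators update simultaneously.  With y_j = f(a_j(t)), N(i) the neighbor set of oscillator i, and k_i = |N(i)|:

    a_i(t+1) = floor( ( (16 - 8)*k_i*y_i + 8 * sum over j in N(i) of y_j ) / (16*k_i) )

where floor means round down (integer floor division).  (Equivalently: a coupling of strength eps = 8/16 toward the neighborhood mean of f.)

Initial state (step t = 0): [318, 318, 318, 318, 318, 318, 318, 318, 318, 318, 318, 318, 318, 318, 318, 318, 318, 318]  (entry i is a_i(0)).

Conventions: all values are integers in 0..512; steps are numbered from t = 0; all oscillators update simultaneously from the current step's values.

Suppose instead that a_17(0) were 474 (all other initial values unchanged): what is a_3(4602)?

Simulating step by step:
t=0: [318, 318, 318, 318, 318, 318, 318, 318, 318, 318, 318, 318, 318, 318, 318, 318, 318, 474]
t=1: [358, 358, 358, 358, 294, 358, 358, 294, 358, 358, 358, 358, 358, 358, 358, 358, 358, 231]
t=2: [320, 333, 320, 320, 360, 320, 320, 360, 333, 320, 320, 320, 320, 320, 320, 320, 320, 374]
t=3: [356, 341, 356, 356, 319, 353, 356, 319, 341, 356, 356, 356, 356, 356, 356, 353, 356, 308]
t=4: [323, 339, 322, 322, 354, 328, 322, 354, 339, 322, 323, 322, 322, 322, 322, 328, 322, 361]
t=5: [353, 338, 355, 355, 326, 348, 355, 326, 338, 355, 353, 354, 354, 355, 355, 348, 355, 320]
t=6: [326, 341, 323, 323, 350, 332, 323, 350, 341, 323, 326, 324, 324, 323, 323, 332, 323, 354]
t=7: [351, 338, 354, 353, 330, 346, 354, 330, 338, 354, 351, 353, 353, 354, 354, 346, 353, 326]
t=8: [328, 340, 324, 325, 347, 333, 324, 347, 340, 324, 328, 326, 326, 324, 324, 333, 325, 350]
t=9: [349, 339, 353, 352, 333, 345, 353, 333, 339, 353, 349, 351, 351, 353, 353, 345, 352, 330]
t=10: [330, 340, 326, 327, 345, 334, 326, 345, 340, 326, 330, 328, 328, 326, 326, 334, 327, 347]
t=11: [347, 339, 351, 351, 334, 344, 351, 334, 339, 352, 347, 349, 349, 352, 352, 344, 351, 333]
t=12: [332, 340, 327, 328, 344, 335, 327, 344, 340, 327, 332, 330, 330, 327, 327, 335, 328, 345]
t=13: [346, 339, 350, 349, 335, 343, 350, 335, 339, 351, 346, 348, 348, 351, 351, 343, 349, 334]
t=14: [333, 340, 329, 330, 343, 336, 329, 343, 340, 328, 333, 331, 331, 328, 328, 336, 330, 344]
t=15: [345, 339, 349, 348, 336, 342, 349, 336, 339, 349, 345, 347, 347, 349, 350, 342, 348, 335]
t=16: [334, 340, 330, 331, 342, 337, 330, 342, 340, 329, 334, 332, 332, 329, 329, 337, 331, 343]
t=17: [344, 339, 348, 347, 337, 342, 348, 337, 339, 348, 344, 346, 346, 348, 349, 342, 347, 336]
t=18: [335, 339, 331, 332, 341, 337, 331, 341, 339, 330, 335, 333, 333, 330, 330, 337, 332, 342]
t=19: [344, 340, 347, 347, 338, 342, 347, 338, 340, 348, 344, 345, 345, 348, 348, 342, 347, 337]
t=20: [335, 339, 331, 332, 340, 337, 331, 340, 339, 331, 335, 333, 333, 331, 331, 337, 332, 341]
t=21: [344, 340, 347, 347, 339, 342, 347, 339, 340, 348, 344, 345, 345, 348, 348, 342, 347, 338]
t=22: [335, 338, 331, 332, 340, 337, 331, 340, 338, 331, 335, 333, 333, 331, 331, 337, 332, 340]
t=23: [344, 340, 347, 347, 339, 342, 347, 339, 340, 348, 344, 345, 345, 348, 348, 342, 347, 339]
t=24: [335, 338, 331, 332, 339, 337, 331, 339, 338, 331, 335, 333, 333, 331, 331, 337, 332, 340]
t=25: [344, 341, 347, 347, 340, 342, 347, 340, 341, 348, 344, 345, 345, 348, 348, 342, 347, 339]
t=26: [335, 338, 331, 332, 339, 336, 331, 339, 338, 331, 335, 333, 333, 331, 331, 336, 332, 339]
t=27: [344, 341, 347, 347, 340, 342, 347, 340, 341, 348, 344, 345, 345, 348, 348, 342, 347, 340]
t=28: [335, 338, 331, 332, 338, 336, 331, 338, 338, 331, 335, 333, 333, 331, 331, 336, 332, 339]
t=29: [344, 341, 347, 347, 340, 342, 347, 340, 341, 348, 344, 345, 345, 348, 348, 342, 347, 340]

Answer: a_3(4602) = 332
Key observation: The state at step 27, [344, 341, 347, 347, 340, 342, 347, 340, 341, 348, 344, 345, 345, 348, 348, 342, 347, 340], reappears at step 29: the system is in a cycle of period 2 from step 27 on.  Therefore the state at step 4602 equals the state at step 27 + ((4602 - 27) mod 2) = 28, which is [335, 338, 331, 332, 338, 336, 331, 338, 338, 331, 335, 333, 333, 331, 331, 336, 332, 339].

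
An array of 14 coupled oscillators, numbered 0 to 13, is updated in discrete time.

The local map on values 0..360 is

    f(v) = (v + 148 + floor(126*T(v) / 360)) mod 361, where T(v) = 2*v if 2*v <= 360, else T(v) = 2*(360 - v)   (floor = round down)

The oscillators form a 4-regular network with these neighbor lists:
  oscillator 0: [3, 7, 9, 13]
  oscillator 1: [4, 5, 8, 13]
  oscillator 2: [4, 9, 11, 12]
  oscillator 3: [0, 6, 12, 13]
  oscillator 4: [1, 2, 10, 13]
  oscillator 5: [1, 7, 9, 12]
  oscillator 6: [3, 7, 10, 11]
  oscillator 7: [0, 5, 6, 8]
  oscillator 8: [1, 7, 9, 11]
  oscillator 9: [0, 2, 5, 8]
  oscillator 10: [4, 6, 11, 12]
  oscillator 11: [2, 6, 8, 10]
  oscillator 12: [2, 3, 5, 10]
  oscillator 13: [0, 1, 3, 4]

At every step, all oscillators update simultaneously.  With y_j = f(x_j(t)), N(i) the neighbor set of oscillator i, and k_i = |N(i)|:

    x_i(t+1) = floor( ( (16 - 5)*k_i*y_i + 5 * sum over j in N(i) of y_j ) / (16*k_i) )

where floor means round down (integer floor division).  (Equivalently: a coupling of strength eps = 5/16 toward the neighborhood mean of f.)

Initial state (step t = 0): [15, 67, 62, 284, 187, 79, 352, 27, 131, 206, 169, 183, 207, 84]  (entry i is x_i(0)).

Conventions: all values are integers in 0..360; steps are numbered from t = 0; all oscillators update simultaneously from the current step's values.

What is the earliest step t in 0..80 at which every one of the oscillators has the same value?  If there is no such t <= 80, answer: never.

Answer: 31
Key observation: Synchronization is absorbing here: once all oscillators are equal they stay equal, and step 31 is the first all-equal step.

Derivation:
t=0: [15, 67, 62, 284, 187, 79, 352, 27, 131, 206, 169, 183, 207, 84]  (not all equal)
t=1: [174, 232, 204, 140, 133, 245, 136, 180, 56, 124, 84, 101, 126, 250]  (not all equal)
t=2: [102, 111, 122, 33, 56, 120, 69, 99, 235, 288, 226, 270, 41, 96]  (not all equal)
t=3: [295, 310, 299, 227, 253, 319, 240, 299, 145, 174, 138, 147, 228, 300]  (not all equal)
t=4: [122, 122, 114, 110, 110, 127, 99, 119, 52, 89, 43, 47, 104, 126]  (not all equal)
t=5: [321, 288, 327, 308, 302, 105, 305, 311, 258, 278, 245, 243, 292, 108]  (not all equal)
t=6: [148, 156, 132, 146, 143, 263, 127, 145, 118, 139, 115, 114, 141, 268]  (not all equal)
t=7: [42, 83, 40, 38, 61, 90, 60, 62, 274, 55, 266, 289, 57, 93]  (not all equal)
t=8: [229, 275, 215, 225, 245, 287, 227, 243, 154, 232, 149, 141, 233, 286]  (not all equal)
t=9: [108, 115, 98, 107, 107, 120, 95, 106, 61, 104, 55, 41, 103, 120]  (not all equal)
t=10: [331, 336, 309, 328, 323, 344, 299, 322, 267, 320, 257, 236, 318, 346]  (not all equal)
t=11: [137, 137, 130, 136, 134, 140, 126, 133, 122, 134, 119, 113, 133, 140]  (not all equal)
t=12: [18, 45, 35, 16, 41, 21, 57, 40, 274, 41, 269, 289, 40, 22]  (not all equal)
t=13: [184, 209, 202, 184, 206, 194, 217, 205, 144, 203, 144, 139, 201, 189]  (not all equal)
t=14: [94, 94, 93, 95, 94, 97, 90, 94, 46, 93, 46, 36, 93, 95]  (not all equal)
t=15: [307, 301, 298, 307, 300, 310, 289, 300, 243, 300, 243, 226, 300, 308]  (not all equal)
t=16: [130, 127, 126, 130, 127, 131, 123, 127, 114, 127, 114, 109, 127, 130]  (not all equal)
t=17: [7, 29, 27, 34, 28, 6, 298, 57, 260, 29, 288, 310, 29, 7]  (not all equal)
t=18: [172, 184, 189, 191, 186, 173, 143, 211, 140, 184, 136, 134, 188, 168]  (not all equal)
t=19: [82, 85, 88, 87, 86, 85, 38, 86, 40, 86, 30, 22, 87, 77]  (not all equal)
t=20: [288, 285, 287, 286, 285, 292, 221, 280, 231, 287, 213, 199, 287, 282]  (not all equal)
t=21: [124, 122, 122, 122, 122, 125, 107, 120, 110, 123, 105, 101, 123, 123]  (not all equal)
t=22: [357, 353, 352, 353, 352, 358, 331, 349, 338, 355, 330, 324, 354, 356]  (not all equal)
t=23: [145, 143, 143, 143, 143, 145, 138, 142, 140, 144, 138, 137, 144, 144]  (not all equal)
t=24: [32, 29, 29, 29, 29, 32, 22, 28, 25, 30, 22, 20, 30, 30]  (not all equal)
t=25: [200, 197, 196, 196, 196, 200, 186, 194, 191, 198, 186, 184, 197, 198]  (not all equal)
t=26: [98, 97, 96, 97, 96, 98, 94, 97, 96, 97, 94, 94, 97, 97]  (not all equal)
t=27: [313, 312, 310, 311, 310, 313, 307, 311, 310, 312, 307, 307, 311, 312]  (not all equal)
t=28: [132, 132, 131, 131, 131, 132, 131, 131, 131, 132, 131, 131, 131, 132]  (not all equal)
t=29: [10, 10, 9, 9, 9, 10, 9, 9, 9, 10, 9, 9, 9, 10]  (not all equal)
t=30: [164, 164, 163, 163, 163, 164, 163, 163, 163, 164, 163, 163, 163, 164]  (not all equal)
t=31: [64, 64, 64, 64, 64, 64, 64, 64, 64, 64, 64, 64, 64, 64]  (all equal)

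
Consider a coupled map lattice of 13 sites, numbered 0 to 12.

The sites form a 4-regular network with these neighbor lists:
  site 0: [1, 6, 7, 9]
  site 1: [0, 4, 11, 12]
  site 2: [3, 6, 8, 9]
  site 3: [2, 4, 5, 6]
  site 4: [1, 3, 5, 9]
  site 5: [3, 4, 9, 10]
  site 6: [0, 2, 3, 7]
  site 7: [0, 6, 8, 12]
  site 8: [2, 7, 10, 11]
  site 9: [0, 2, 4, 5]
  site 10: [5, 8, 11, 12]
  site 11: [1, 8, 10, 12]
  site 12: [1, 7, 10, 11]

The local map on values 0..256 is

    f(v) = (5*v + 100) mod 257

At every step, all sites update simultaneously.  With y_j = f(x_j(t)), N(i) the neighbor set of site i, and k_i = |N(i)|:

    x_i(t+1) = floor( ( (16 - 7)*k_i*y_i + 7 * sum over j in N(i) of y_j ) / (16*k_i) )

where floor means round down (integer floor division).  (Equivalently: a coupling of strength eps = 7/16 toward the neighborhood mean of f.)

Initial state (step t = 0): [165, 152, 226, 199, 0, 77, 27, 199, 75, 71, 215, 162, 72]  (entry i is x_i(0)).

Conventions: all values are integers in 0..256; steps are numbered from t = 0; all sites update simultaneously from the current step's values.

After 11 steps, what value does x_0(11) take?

Answer: x_0(11) = 140

Derivation:
t=0: [165, 152, 226, 199, 0, 77, 27, 199, 75, 71, 215, 162, 72]
t=1: [151, 115, 192, 121, 119, 184, 185, 126, 183, 186, 168, 150, 162]
t=2: [116, 143, 93, 185, 167, 199, 200, 200, 191, 60, 172, 122, 146]
t=3: [129, 88, 82, 181, 147, 119, 99, 75, 70, 129, 144, 145, 87]
t=4: [190, 55, 223, 194, 109, 165, 147, 180, 171, 209, 76, 61, 49]
t=5: [70, 108, 149, 82, 120, 142, 88, 167, 189, 119, 188, 150, 128]
t=6: [162, 145, 93, 177, 170, 91, 89, 142, 45, 155, 46, 86, 168]
t=7: [103, 85, 74, 153, 145, 85, 65, 66, 57, 103, 73, 48, 114]
t=8: [106, 49, 173, 101, 54, 56, 158, 157, 146, 98, 158, 101, 139]
t=9: [108, 87, 146, 111, 104, 112, 123, 98, 89, 102, 99, 82, 58]
t=10: [113, 79, 84, 135, 103, 128, 157, 96, 68, 101, 107, 171, 121]
t=11: [140, 202, 46, 51, 117, 161, 88, 107, 144, 104, 153, 183, 174]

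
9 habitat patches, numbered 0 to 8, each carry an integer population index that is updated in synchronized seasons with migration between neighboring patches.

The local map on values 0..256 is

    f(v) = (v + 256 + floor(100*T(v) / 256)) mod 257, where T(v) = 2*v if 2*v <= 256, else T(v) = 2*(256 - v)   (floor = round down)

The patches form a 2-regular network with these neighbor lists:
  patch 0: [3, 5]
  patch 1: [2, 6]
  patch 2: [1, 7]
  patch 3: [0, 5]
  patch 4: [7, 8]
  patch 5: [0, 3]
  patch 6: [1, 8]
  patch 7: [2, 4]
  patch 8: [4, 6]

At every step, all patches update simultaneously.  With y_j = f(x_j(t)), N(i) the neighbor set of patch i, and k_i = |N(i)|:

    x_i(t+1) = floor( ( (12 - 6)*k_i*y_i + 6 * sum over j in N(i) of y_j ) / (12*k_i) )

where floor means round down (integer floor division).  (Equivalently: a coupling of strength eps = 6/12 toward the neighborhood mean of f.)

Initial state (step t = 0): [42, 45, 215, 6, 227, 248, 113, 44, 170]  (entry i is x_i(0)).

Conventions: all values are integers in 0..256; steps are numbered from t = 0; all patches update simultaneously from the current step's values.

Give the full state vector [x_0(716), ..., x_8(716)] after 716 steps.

Simulating step by step:
t=0: [42, 45, 215, 6, 227, 248, 113, 44, 170]
t=1: [102, 151, 162, 86, 202, 147, 178, 162, 230]
t=2: [185, 233, 233, 178, 242, 198, 238, 236, 244]
t=3: [239, 249, 249, 238, 251, 240, 250, 250, 251]
t=4: [251, 253, 253, 251, 253, 251, 253, 253, 253]
t=5: [253, 254, 254, 253, 254, 253, 254, 254, 254]
t=6: [254, 254, 254, 254, 254, 254, 254, 254, 254]
t=7: [254, 254, 254, 254, 254, 254, 254, 254, 254]

Answer: [254, 254, 254, 254, 254, 254, 254, 254, 254]
Key observation: The state at step 6, [254, 254, 254, 254, 254, 254, 254, 254, 254], reappears at step 7: the system is in a cycle of period 1 from step 6 on.  Therefore the state at step 716 equals the state at step 6 + ((716 - 6) mod 1) = 6, which is [254, 254, 254, 254, 254, 254, 254, 254, 254].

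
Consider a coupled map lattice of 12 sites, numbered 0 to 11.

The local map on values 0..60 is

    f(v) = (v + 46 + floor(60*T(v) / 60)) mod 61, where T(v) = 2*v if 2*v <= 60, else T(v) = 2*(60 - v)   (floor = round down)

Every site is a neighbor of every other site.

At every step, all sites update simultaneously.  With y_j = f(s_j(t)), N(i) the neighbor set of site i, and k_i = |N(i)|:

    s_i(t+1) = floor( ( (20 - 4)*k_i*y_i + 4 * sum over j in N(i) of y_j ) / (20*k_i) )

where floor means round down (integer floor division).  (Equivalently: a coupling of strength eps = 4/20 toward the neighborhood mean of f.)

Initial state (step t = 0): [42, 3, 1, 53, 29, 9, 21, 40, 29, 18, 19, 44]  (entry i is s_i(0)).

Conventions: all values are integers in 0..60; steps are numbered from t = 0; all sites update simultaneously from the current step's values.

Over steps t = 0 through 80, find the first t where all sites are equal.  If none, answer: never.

Answer: never
Key observation: The state at step 18 reappears at step 20 — the system is in a cycle of period 2 from step 18 on.  No step 0..20 is synchronized, and the cycle repeats forever, so no step up to 80 (or ever) has all sites equal.

Derivation:
t=0: [42, 3, 1, 53, 29, 9, 21, 40, 29, 18, 19, 44]  (not all equal)
t=1: [7, 48, 44, 46, 14, 15, 43, 9, 14, 36, 38, 5]  (not all equal)
t=2: [8, 48, 4, 50, 25, 27, 5, 13, 25, 10, 8, 4]  (not all equal)
t=3: [14, 52, 52, 50, 54, 11, 7, 26, 54, 19, 14, 52]  (not all equal)
t=4: [29, 49, 49, 50, 47, 22, 12, 9, 47, 40, 29, 49]  (not all equal)
t=5: [16, 51, 51, 51, 53, 48, 24, 17, 53, 11, 16, 51]  (not all equal)
t=6: [35, 52, 52, 52, 50, 54, 54, 38, 50, 24, 35, 52]  (not all equal)
t=7: [16, 50, 50, 50, 52, 49, 49, 13, 52, 53, 16, 50]  (not all equal)
t=8: [36, 53, 53, 53, 51, 54, 54, 29, 51, 51, 36, 53]  (not all equal)
t=9: [15, 49, 49, 49, 51, 48, 48, 17, 51, 51, 15, 49]  (not all equal)
t=10: [34, 54, 54, 54, 53, 55, 55, 38, 53, 53, 34, 54]  (not all equal)
t=11: [16, 48, 48, 48, 49, 47, 47, 13, 49, 49, 16, 48]  (not all equal)
t=12: [36, 55, 55, 55, 54, 56, 56, 29, 54, 54, 36, 55]  (not all equal)
t=13: [14, 47, 47, 47, 48, 47, 47, 17, 48, 48, 14, 47]  (not all equal)
t=14: [32, 56, 56, 56, 55, 56, 56, 39, 55, 55, 32, 56]  (not all equal)
t=15: [17, 46, 46, 46, 47, 46, 46, 12, 47, 47, 17, 46]  (not all equal)
t=16: [39, 57, 57, 57, 56, 57, 57, 27, 56, 56, 39, 57]  (not all equal)
t=17: [12, 45, 45, 45, 46, 45, 45, 12, 46, 46, 12, 45]  (not all equal)
t=18: [27, 57, 57, 57, 57, 57, 57, 27, 57, 57, 27, 57]  (not all equal)
t=19: [12, 45, 45, 45, 45, 45, 45, 12, 45, 45, 12, 45]  (not all equal)
t=20: [27, 57, 57, 57, 57, 57, 57, 27, 57, 57, 27, 57]  (not all equal)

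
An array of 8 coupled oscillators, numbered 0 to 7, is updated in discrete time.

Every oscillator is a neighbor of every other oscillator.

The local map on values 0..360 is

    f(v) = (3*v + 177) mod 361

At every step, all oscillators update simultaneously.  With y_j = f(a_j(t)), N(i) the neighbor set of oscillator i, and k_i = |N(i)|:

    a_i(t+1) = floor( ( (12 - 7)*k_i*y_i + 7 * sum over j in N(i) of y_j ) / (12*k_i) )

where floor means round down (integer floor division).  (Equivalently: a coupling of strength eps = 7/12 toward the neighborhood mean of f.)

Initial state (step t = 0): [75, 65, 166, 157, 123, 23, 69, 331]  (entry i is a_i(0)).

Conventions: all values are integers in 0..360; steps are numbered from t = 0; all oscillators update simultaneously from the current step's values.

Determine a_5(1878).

Simulating step by step:
t=0: [75, 65, 166, 157, 123, 23, 69, 331]
t=1: [113, 103, 204, 195, 161, 181, 107, 128]
t=2: [166, 156, 137, 128, 214, 234, 160, 181]
t=3: [265, 255, 236, 227, 193, 213, 259, 280]
t=4: [202, 192, 173, 164, 130, 150, 196, 217]
t=5: [133, 123, 224, 215, 181, 201, 127, 148]
t=6: [196, 186, 167, 158, 244, 144, 190, 211]
t=7: [115, 105, 206, 197, 163, 183, 109, 130]
t=8: [142, 132, 113, 104, 190, 90, 136, 157]
t=9: [193, 183, 164, 155, 121, 141, 187, 208]
t=10: [106, 96, 197, 188, 154, 174, 100, 121]
t=11: [145, 135, 116, 107, 193, 213, 139, 160]
t=12: [202, 192, 173, 164, 130, 150, 196, 217]

Answer: a_5(1878) = 144
Key observation: The state at step 4, [202, 192, 173, 164, 130, 150, 196, 217], reappears at step 12: the system is in a cycle of period 8 from step 4 on.  Therefore the state at step 1878 equals the state at step 4 + ((1878 - 4) mod 8) = 6, which is [196, 186, 167, 158, 244, 144, 190, 211].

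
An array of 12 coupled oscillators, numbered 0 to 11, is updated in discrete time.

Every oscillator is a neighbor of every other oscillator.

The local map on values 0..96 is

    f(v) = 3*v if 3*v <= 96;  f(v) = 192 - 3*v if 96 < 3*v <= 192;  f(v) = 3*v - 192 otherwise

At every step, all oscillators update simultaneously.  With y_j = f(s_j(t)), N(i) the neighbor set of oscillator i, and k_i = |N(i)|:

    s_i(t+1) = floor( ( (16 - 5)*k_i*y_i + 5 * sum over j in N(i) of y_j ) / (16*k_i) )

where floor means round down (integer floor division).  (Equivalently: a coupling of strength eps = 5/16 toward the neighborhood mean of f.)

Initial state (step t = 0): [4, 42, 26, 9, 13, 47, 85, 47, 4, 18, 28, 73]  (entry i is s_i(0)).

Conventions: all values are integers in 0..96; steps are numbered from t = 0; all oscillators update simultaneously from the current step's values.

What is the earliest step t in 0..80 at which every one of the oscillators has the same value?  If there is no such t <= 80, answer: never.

Simulating step by step:
t=0: [4, 42, 26, 9, 13, 47, 85, 47, 4, 18, 28, 73]  (not all equal)
t=1: [23, 59, 67, 33, 41, 49, 57, 49, 23, 51, 71, 33]  (not all equal)
t=2: [62, 26, 22, 78, 62, 46, 30, 46, 62, 42, 30, 78]  (not all equal)
t=3: [21, 68, 60, 44, 21, 52, 76, 52, 21, 60, 76, 44]  (not all equal)
t=4: [55, 21, 21, 53, 55, 37, 37, 37, 55, 21, 37, 53]  (not all equal)
t=5: [36, 60, 60, 40, 36, 72, 72, 72, 36, 60, 72, 40]  (not all equal)
t=6: [70, 22, 22, 62, 70, 30, 30, 30, 70, 22, 30, 62]  (not all equal)
t=7: [29, 61, 61, 21, 29, 77, 77, 77, 29, 61, 77, 21]  (not all equal)
t=8: [73, 22, 22, 57, 73, 41, 41, 41, 73, 22, 41, 57]  (not all equal)
t=9: [34, 60, 60, 30, 34, 62, 62, 62, 34, 60, 62, 30]  (not all equal)
t=10: [73, 22, 22, 73, 73, 18, 18, 18, 73, 22, 18, 73]  (not all equal)
t=11: [33, 59, 59, 33, 33, 51, 51, 51, 33, 59, 51, 33]  (not all equal)
t=12: [80, 28, 28, 80, 80, 44, 44, 44, 80, 28, 44, 80]  (not all equal)
t=13: [52, 76, 76, 52, 52, 60, 60, 60, 52, 76, 60, 52]  (not all equal)
t=14: [33, 33, 33, 33, 33, 17, 17, 17, 33, 33, 17, 33]  (not all equal)
t=15: [88, 88, 88, 88, 88, 60, 60, 60, 88, 88, 60, 88]  (not all equal)
t=16: [65, 65, 65, 65, 65, 25, 25, 25, 65, 65, 25, 65]  (not all equal)
t=17: [11, 11, 11, 11, 11, 58, 58, 58, 11, 11, 58, 11]  (not all equal)
t=18: [31, 31, 31, 31, 31, 21, 21, 21, 31, 31, 21, 31]  (not all equal)
t=19: [89, 89, 89, 89, 89, 69, 69, 69, 89, 89, 69, 89]  (not all equal)
t=20: [68, 68, 68, 68, 68, 28, 28, 28, 68, 68, 28, 68]  (not all equal)
t=21: [20, 20, 20, 20, 20, 67, 67, 67, 20, 20, 67, 20]  (not all equal)
t=22: [54, 54, 54, 54, 54, 20, 20, 20, 54, 54, 20, 54]  (not all equal)
t=23: [33, 33, 33, 33, 33, 53, 53, 53, 33, 33, 53, 33]  (not all equal)
t=24: [86, 86, 86, 86, 86, 46, 46, 46, 86, 86, 46, 86]  (not all equal)
t=25: [64, 64, 64, 64, 64, 56, 56, 56, 64, 64, 56, 64]  (not all equal)
t=26: [2, 2, 2, 2, 2, 18, 18, 18, 2, 2, 18, 2]  (not all equal)
t=27: [11, 11, 11, 11, 11, 43, 43, 43, 11, 11, 43, 11]  (not all equal)
t=28: [36, 36, 36, 36, 36, 56, 56, 56, 36, 36, 56, 36]  (not all equal)
t=29: [77, 77, 77, 77, 77, 37, 37, 37, 77, 77, 37, 77]  (not all equal)
t=30: [43, 43, 43, 43, 43, 71, 71, 71, 43, 43, 71, 43]  (not all equal)
t=31: [58, 58, 58, 58, 58, 30, 30, 30, 58, 58, 30, 58]  (not all equal)
t=32: [26, 26, 26, 26, 26, 73, 73, 73, 26, 26, 73, 26]  (not all equal)
t=33: [72, 72, 72, 72, 72, 38, 38, 38, 72, 72, 38, 72]  (not all equal)
t=34: [30, 30, 30, 30, 30, 65, 65, 65, 30, 30, 65, 30]  (not all equal)
t=35: [80, 80, 80, 80, 80, 22, 22, 22, 80, 80, 22, 80]  (not all equal)
t=36: [50, 50, 50, 50, 50, 61, 61, 61, 50, 50, 61, 50]  (not all equal)
t=37: [38, 38, 38, 38, 38, 16, 16, 16, 38, 38, 16, 38]  (not all equal)
t=38: [74, 74, 74, 74, 74, 54, 54, 54, 74, 74, 54, 74]  (not all equal)
t=39: [30, 30, 30, 30, 30, 30, 30, 30, 30, 30, 30, 30]  (all equal)

Answer: 39
Key observation: Synchronization is absorbing here: once all oscillators are equal they stay equal, and step 39 is the first all-equal step.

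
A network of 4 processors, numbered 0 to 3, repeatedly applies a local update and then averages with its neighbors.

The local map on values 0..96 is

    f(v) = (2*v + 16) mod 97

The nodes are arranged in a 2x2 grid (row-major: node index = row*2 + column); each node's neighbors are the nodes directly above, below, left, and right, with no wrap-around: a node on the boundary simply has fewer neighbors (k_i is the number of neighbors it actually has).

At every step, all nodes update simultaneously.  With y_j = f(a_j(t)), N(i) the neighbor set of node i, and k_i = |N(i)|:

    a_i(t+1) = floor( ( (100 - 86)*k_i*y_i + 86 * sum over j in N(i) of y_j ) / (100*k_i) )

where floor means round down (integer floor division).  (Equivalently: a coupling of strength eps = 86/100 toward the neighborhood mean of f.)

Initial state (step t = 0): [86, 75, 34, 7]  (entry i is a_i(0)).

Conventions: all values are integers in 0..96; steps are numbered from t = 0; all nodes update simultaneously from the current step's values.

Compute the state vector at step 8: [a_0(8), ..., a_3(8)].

Simulating step by step:
t=0: [86, 75, 34, 7]
t=1: [78, 61, 63, 69]
t=2: [47, 62, 63, 44]
t=3: [39, 14, 14, 38]
t=4: [51, 86, 86, 50]
t=5: [81, 29, 29, 80]
t=6: [74, 79, 79, 74]
t=7: [75, 68, 68, 75]
t=8: [56, 67, 67, 56]

Answer: [56, 67, 67, 56]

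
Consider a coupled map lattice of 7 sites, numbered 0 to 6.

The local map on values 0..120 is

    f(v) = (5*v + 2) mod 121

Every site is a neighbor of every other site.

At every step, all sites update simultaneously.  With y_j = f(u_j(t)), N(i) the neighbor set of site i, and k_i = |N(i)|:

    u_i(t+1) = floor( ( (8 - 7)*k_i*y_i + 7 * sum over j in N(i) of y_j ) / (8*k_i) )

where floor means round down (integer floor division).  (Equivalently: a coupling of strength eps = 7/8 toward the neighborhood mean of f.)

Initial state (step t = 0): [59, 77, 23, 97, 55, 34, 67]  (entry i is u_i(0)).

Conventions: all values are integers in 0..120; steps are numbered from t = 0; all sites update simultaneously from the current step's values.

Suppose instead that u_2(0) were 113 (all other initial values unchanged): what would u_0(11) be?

Simulating step by step:
t=0: [59, 77, 113, 97, 55, 34, 67]
t=1: [49, 49, 48, 50, 49, 49, 48]
t=2: [4, 4, 4, 4, 4, 4, 4]
t=3: [22, 22, 22, 22, 22, 22, 22]
t=4: [112, 112, 112, 112, 112, 112, 112]
t=5: [78, 78, 78, 78, 78, 78, 78]
t=6: [29, 29, 29, 29, 29, 29, 29]
t=7: [26, 26, 26, 26, 26, 26, 26]
t=8: [11, 11, 11, 11, 11, 11, 11]
t=9: [57, 57, 57, 57, 57, 57, 57]
t=10: [45, 45, 45, 45, 45, 45, 45]
t=11: [106, 106, 106, 106, 106, 106, 106]

Answer: u_0(11) = 106
Key observation: This trace re-runs the system from the modified initial state.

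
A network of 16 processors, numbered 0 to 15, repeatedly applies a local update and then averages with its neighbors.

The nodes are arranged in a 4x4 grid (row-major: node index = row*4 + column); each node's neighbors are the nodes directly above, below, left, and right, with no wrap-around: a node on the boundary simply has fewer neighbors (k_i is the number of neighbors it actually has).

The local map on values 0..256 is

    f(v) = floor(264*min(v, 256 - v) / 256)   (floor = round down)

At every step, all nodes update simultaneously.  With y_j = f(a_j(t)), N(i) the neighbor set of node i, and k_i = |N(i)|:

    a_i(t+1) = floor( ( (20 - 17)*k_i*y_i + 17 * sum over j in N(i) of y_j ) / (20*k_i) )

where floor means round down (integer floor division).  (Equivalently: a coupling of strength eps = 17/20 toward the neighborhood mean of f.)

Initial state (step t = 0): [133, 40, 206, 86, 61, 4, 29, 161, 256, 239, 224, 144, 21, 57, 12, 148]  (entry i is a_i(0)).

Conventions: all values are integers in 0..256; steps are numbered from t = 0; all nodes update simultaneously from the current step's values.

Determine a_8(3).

Answer: a_8(3) = 32

Derivation:
t=0: [133, 40, 206, 86, 61, 4, 29, 161, 256, 239, 224, 144, 21, 57, 12, 148]
t=1: [62, 57, 52, 76, 46, 32, 43, 80, 28, 22, 41, 85, 27, 22, 59, 70]
t=2: [54, 50, 58, 69, 42, 41, 51, 71, 31, 29, 51, 68, 25, 34, 47, 73]
t=3: [48, 51, 58, 66, 42, 43, 55, 65, 32, 38, 50, 67, 31, 34, 53, 61]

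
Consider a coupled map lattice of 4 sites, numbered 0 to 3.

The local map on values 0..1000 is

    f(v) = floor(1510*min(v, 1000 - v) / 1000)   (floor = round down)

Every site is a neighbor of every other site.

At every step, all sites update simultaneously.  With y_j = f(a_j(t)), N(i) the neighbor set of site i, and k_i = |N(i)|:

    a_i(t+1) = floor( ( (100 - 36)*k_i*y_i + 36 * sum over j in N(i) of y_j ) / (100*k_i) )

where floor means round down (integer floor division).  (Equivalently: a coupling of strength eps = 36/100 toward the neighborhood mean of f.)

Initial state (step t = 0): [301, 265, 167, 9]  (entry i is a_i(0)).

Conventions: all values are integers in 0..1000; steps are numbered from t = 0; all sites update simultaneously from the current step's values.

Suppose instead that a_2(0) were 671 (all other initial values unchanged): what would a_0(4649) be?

Answer: a_0(4649) = 584
Key observation: The state at step 35, [662, 662, 662, 662], reappears at step 44: the system is in a cycle of period 9 from step 35 on.  Therefore the state at step 4649 equals the state at step 35 + ((4649 - 35) mod 9) = 41, which is [584, 584, 584, 584].

Derivation:
t=0: [301, 265, 671, 9]
t=1: [399, 371, 421, 170]
t=2: [559, 537, 576, 379]
t=3: [654, 672, 641, 606]
t=4: [529, 515, 540, 567]
t=5: [704, 715, 695, 674]
t=6: [451, 442, 458, 475]
t=7: [684, 677, 690, 703]
t=8: [473, 478, 468, 458]
t=9: [711, 714, 706, 699]
t=10: [438, 435, 442, 447]
t=11: [662, 660, 665, 669]
t=12: [508, 510, 505, 502]
t=13: [743, 741, 745, 748]
t=14: [387, 388, 385, 382]
t=15: [582, 583, 581, 578]
t=16: [631, 630, 632, 634]
t=17: [556, 556, 555, 553]
t=18: [670, 670, 671, 672]
t=19: [497, 497, 496, 495]
t=20: [749, 749, 748, 747]
t=21: [379, 379, 380, 381]
t=22: [572, 572, 573, 574]
t=23: [645, 645, 644, 643]
t=24: [536, 536, 537, 538]
t=25: [699, 699, 699, 697]
t=26: [454, 454, 454, 455]
t=27: [685, 685, 685, 686]
t=28: [474, 474, 474, 474]
t=29: [715, 715, 715, 715]
t=30: [430, 430, 430, 430]
t=31: [649, 649, 649, 649]
t=32: [530, 530, 530, 530]
t=33: [709, 709, 709, 709]
t=34: [439, 439, 439, 439]
t=35: [662, 662, 662, 662]
t=36: [510, 510, 510, 510]
t=37: [739, 739, 739, 739]
t=38: [394, 394, 394, 394]
t=39: [594, 594, 594, 594]
t=40: [613, 613, 613, 613]
t=41: [584, 584, 584, 584]
t=42: [628, 628, 628, 628]
t=43: [561, 561, 561, 561]
t=44: [662, 662, 662, 662]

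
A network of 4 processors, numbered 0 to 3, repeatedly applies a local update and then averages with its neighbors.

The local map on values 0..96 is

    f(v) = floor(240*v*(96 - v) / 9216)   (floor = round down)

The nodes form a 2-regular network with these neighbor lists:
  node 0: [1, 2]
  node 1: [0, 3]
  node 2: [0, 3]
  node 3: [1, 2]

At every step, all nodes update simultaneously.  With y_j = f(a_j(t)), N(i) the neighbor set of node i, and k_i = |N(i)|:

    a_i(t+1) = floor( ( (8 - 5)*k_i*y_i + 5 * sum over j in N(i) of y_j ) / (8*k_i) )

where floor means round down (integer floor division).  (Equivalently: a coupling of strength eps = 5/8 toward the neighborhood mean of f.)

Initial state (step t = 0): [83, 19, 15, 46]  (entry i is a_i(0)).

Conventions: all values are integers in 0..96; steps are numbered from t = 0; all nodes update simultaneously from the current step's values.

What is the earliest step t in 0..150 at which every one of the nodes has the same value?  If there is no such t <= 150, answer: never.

Simulating step by step:
t=0: [83, 19, 15, 46]  (not all equal)
t=1: [32, 41, 38, 43]  (not all equal)
t=2: [55, 56, 56, 58]  (not all equal)
t=3: [58, 57, 57, 57]  (not all equal)
t=4: [57, 57, 57, 57]  (all equal)

Answer: 4
Key observation: Synchronization is absorbing here: once all nodes are equal they stay equal, and step 4 is the first all-equal step.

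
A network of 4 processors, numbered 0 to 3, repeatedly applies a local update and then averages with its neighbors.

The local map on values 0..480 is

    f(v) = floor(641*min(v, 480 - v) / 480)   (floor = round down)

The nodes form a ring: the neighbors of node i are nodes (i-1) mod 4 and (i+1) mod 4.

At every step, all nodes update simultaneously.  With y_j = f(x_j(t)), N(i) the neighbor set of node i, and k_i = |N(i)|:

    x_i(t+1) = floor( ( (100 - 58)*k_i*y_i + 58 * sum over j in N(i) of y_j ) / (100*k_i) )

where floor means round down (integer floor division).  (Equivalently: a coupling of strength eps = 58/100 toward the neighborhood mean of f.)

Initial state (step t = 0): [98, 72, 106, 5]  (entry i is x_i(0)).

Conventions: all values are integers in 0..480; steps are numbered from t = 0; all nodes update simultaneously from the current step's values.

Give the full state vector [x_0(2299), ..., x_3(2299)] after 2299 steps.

Simulating step by step:
t=0: [98, 72, 106, 5]
t=1: [84, 118, 88, 81]
t=2: [123, 132, 125, 111]
t=3: [162, 169, 163, 157]
t=4: [216, 220, 217, 213]
t=5: [288, 290, 288, 286]
t=6: [256, 254, 256, 257]
t=7: [299, 299, 299, 298]
t=8: [241, 241, 241, 241]
t=9: [319, 319, 319, 319]
t=10: [215, 215, 215, 215]
t=11: [287, 287, 287, 287]
t=12: [257, 257, 257, 257]
t=13: [297, 297, 297, 297]
t=14: [244, 244, 244, 244]
t=15: [315, 315, 315, 315]
t=16: [220, 220, 220, 220]
t=17: [293, 293, 293, 293]
t=18: [249, 249, 249, 249]
t=19: [308, 308, 308, 308]
t=20: [229, 229, 229, 229]
t=21: [305, 305, 305, 305]
t=22: [233, 233, 233, 233]
t=23: [311, 311, 311, 311]
t=24: [225, 225, 225, 225]
t=25: [300, 300, 300, 300]
t=26: [240, 240, 240, 240]
t=27: [320, 320, 320, 320]
t=28: [213, 213, 213, 213]
t=29: [284, 284, 284, 284]
t=30: [261, 261, 261, 261]
t=31: [292, 292, 292, 292]
t=32: [251, 251, 251, 251]
t=33: [305, 305, 305, 305]

Answer: [292, 292, 292, 292]
Key observation: The state at step 21, [305, 305, 305, 305], reappears at step 33: the system is in a cycle of period 12 from step 21 on.  Therefore the state at step 2299 equals the state at step 21 + ((2299 - 21) mod 12) = 31, which is [292, 292, 292, 292].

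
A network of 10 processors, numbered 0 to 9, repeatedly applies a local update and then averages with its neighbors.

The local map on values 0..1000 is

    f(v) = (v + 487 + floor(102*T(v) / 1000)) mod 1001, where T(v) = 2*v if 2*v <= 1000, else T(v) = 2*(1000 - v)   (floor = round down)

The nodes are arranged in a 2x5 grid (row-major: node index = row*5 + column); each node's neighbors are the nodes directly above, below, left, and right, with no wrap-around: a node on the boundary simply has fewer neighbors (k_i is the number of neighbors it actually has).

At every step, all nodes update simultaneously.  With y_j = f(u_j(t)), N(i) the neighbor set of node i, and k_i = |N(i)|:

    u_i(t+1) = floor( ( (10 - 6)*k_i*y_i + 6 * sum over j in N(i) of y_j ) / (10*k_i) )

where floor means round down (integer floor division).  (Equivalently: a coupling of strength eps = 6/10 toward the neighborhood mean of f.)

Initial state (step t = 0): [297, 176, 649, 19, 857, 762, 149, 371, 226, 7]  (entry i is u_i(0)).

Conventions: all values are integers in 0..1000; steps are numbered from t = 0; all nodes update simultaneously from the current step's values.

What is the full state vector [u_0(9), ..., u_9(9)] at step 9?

Answer: [932, 927, 914, 900, 892, 933, 928, 915, 901, 893]

Derivation:
t=0: [297, 176, 649, 19, 857, 762, 149, 371, 226, 7]
t=1: [635, 622, 510, 471, 450, 571, 651, 699, 691, 537]
t=2: [176, 173, 134, 93, 61, 178, 198, 207, 179, 126]
t=3: [698, 692, 665, 621, 594, 707, 716, 709, 675, 633]
t=4: [245, 240, 223, 195, 177, 252, 252, 242, 217, 193]
t=5: [781, 775, 756, 729, 712, 787, 784, 769, 742, 722]
t=6: [311, 305, 292, 273, 262, 313, 310, 297, 279, 266]
t=7: [859, 853, 837, 818, 807, 861, 856, 841, 822, 810]
t=8: [372, 367, 356, 342, 335, 373, 368, 357, 344, 336]
t=9: [932, 927, 914, 900, 892, 933, 928, 915, 901, 893]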